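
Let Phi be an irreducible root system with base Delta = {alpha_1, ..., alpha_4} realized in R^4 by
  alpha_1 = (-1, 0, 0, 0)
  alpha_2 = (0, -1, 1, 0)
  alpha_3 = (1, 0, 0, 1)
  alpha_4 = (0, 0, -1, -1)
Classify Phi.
Compute the Cartan integers a_ij = 2(alpha_i, alpha_j)/(alpha_j, alpha_j); the resulting 4x4 Cartan matrix is
[[2, 0, -1, 0], [0, 2, 0, -1], [-2, 0, 2, -1], [0, -1, -1, 2]].
The roots have two lengths (squared-length ratio 2:1); the short ones are alpha_{1}. The associated Dynkin diagram is a chain of 4 nodes with a double edge at one end; the terminal node there is the unique short simple root (B_4), so the type is B_4 (the algebra so(9)).

B_4 (so(9))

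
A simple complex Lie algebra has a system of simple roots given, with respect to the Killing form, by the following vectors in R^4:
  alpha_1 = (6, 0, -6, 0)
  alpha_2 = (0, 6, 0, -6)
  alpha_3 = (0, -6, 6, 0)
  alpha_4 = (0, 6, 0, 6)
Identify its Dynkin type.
Compute the Cartan integers a_ij = 2(alpha_i, alpha_j)/(alpha_j, alpha_j); the resulting 4x4 Cartan matrix is
[[2, 0, -1, 0], [0, 2, -1, 0], [-1, -1, 2, -1], [0, 0, -1, 2]].
All simple roots have the same length, so the diagram is simply laced. The associated Dynkin diagram is a chain of 2 nodes with a fork of two nodes at one end (D_4), so the type is D_4 (the algebra so(8)).

D4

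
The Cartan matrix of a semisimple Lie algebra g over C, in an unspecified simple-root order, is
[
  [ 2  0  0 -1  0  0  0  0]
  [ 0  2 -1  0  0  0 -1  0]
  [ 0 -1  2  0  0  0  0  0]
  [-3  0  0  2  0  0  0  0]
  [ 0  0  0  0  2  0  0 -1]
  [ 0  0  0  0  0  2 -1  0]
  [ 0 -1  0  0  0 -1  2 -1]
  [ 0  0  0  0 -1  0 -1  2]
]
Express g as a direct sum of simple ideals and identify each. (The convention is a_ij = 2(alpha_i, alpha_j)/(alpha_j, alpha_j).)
E6 ⊕ G2

The diagram associated to this matrix has two connected components: the simple roots {alpha_2, alpha_3, alpha_5, alpha_6, alpha_7, alpha_8} form a chain of 5 nodes with one extra node attached to the third node from one end (E_6), and {alpha_1, alpha_4} form two nodes joined by a triple edge (G_2). A semisimple Lie algebra decomposes uniquely as the direct sum of simple ideals, one per connected component of its Dynkin diagram, so g ≅ E_6 ⊕ G_2 (dimension 78 + 14 = 92).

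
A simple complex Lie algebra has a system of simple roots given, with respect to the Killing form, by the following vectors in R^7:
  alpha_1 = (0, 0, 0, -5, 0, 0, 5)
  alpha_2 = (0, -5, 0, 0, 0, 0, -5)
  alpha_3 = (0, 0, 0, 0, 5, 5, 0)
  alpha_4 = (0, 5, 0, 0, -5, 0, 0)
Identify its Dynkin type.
Compute the Cartan integers a_ij = 2(alpha_i, alpha_j)/(alpha_j, alpha_j); the resulting 4x4 Cartan matrix is
[[2, -1, 0, 0], [-1, 2, 0, -1], [0, 0, 2, -1], [0, -1, -1, 2]].
All simple roots have the same length, so the diagram is simply laced. The associated Dynkin diagram is a chain of 4 nodes with single edges (A_4), so the type is A_4 (the algebra sl(5)).

A4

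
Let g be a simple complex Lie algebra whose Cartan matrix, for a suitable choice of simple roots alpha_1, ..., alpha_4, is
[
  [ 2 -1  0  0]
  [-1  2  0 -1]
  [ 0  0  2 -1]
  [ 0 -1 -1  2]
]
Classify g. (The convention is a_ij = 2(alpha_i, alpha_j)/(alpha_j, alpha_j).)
type A_4

The matrix has rank 4 with 2's on the diagonal. Reading the off-diagonal entries as Dynkin edges (a single edge where a_ij = a_ji = -1; a double or triple edge where a_ij * a_ji = 2 or 3), the diagram is a chain of 4 nodes with single edges (A_4). One simple-root ordering that puts it in standard form is (alpha_1, alpha_2, alpha_4, alpha_3). So the algebra is type A_4, i.e. sl(5).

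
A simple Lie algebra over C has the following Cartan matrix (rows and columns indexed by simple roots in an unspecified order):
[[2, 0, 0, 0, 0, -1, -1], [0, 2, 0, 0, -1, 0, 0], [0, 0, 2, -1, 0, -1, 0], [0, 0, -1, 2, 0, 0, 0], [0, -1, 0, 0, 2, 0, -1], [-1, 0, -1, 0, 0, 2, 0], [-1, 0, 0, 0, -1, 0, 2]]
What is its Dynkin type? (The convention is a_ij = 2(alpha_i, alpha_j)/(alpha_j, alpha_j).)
type A_7

The matrix has rank 7 with 2's on the diagonal. Reading the off-diagonal entries as Dynkin edges (a single edge where a_ij = a_ji = -1; a double or triple edge where a_ij * a_ji = 2 or 3), the diagram is a chain of 7 nodes with single edges (A_7). One simple-root ordering that puts it in standard form is (alpha_2, alpha_5, alpha_7, alpha_1, alpha_6, alpha_3, alpha_4). So the algebra is type A_7, i.e. sl(8).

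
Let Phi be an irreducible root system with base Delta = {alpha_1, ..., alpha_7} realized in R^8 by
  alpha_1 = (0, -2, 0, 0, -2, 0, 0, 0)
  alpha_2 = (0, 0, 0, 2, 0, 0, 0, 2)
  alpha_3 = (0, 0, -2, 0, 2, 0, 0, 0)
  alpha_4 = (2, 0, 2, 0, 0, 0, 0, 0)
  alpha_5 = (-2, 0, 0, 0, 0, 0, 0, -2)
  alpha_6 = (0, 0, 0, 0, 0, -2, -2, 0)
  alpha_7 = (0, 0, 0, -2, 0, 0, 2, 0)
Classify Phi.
type A_7

Compute the Cartan integers a_ij = 2(alpha_i, alpha_j)/(alpha_j, alpha_j); the resulting 7x7 Cartan matrix is
[[2, 0, -1, 0, 0, 0, 0], [0, 2, 0, 0, -1, 0, -1], [-1, 0, 2, -1, 0, 0, 0], [0, 0, -1, 2, -1, 0, 0], [0, -1, 0, -1, 2, 0, 0], [0, 0, 0, 0, 0, 2, -1], [0, -1, 0, 0, 0, -1, 2]].
All simple roots have the same length, so the diagram is simply laced. The associated Dynkin diagram is a chain of 7 nodes with single edges (A_7), so the type is A_7 (the algebra sl(8)).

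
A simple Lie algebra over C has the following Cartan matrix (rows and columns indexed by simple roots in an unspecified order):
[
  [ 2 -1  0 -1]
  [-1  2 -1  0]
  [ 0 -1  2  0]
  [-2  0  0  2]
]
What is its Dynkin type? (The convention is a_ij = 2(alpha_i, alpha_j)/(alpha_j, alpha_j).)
C4

The matrix has rank 4 with 2's on the diagonal. Reading the off-diagonal entries as Dynkin edges (a single edge where a_ij = a_ji = -1; a double or triple edge where a_ij * a_ji = 2 or 3), the diagram is a chain of 4 nodes with a double edge at one end; the terminal node there is the unique long simple root (C_4). One simple-root ordering that puts it in standard form is (alpha_3, alpha_2, alpha_1, alpha_4). So the algebra is type C_4, i.e. sp(8).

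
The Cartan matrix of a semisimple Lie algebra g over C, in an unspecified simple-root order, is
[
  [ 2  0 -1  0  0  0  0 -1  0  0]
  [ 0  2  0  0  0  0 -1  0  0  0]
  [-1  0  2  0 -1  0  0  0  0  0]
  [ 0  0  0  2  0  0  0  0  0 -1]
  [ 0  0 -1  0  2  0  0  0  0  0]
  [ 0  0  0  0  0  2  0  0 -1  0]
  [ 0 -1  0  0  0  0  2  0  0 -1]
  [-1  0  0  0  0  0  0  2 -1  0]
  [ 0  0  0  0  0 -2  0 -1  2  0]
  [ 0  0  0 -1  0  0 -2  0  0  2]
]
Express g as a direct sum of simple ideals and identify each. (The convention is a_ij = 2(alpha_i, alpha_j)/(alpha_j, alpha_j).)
B_6 + F_4

The diagram associated to this matrix has two connected components: the simple roots {alpha_1, alpha_3, alpha_5, alpha_6, alpha_8, alpha_9} form a chain of 6 nodes with a double edge at one end; the terminal node there is the unique short simple root (B_6), and {alpha_2, alpha_4, alpha_7, alpha_10} form a chain of 4 nodes with a double edge between the middle two (F_4). A semisimple Lie algebra decomposes uniquely as the direct sum of simple ideals, one per connected component of its Dynkin diagram, so g ≅ B_6 ⊕ F_4 (dimension 78 + 52 = 130).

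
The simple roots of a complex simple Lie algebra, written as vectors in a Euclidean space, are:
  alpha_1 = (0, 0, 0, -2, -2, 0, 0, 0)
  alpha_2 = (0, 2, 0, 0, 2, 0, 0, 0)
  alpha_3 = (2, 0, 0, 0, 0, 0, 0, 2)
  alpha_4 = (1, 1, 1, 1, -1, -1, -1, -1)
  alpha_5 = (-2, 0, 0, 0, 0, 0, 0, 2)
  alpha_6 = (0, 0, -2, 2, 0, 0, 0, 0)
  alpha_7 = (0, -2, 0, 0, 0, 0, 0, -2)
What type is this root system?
Compute the Cartan integers a_ij = 2(alpha_i, alpha_j)/(alpha_j, alpha_j); the resulting 7x7 Cartan matrix is
[[2, -1, 0, 0, 0, -1, 0], [-1, 2, 0, 0, 0, 0, -1], [0, 0, 2, 0, 0, 0, -1], [0, 0, 0, 2, -1, 0, 0], [0, 0, 0, -1, 2, 0, -1], [-1, 0, 0, 0, 0, 2, 0], [0, -1, -1, 0, -1, 0, 2]].
All simple roots have the same length, so the diagram is simply laced. The associated Dynkin diagram is a chain of 6 nodes with one extra node attached to the third node from one end (E_7), so the type is E_7.

type E_7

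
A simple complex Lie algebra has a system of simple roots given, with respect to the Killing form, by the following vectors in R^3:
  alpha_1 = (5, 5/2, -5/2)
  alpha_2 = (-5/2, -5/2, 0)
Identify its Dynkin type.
Compute the Cartan integers a_ij = 2(alpha_i, alpha_j)/(alpha_j, alpha_j); the resulting 2x2 Cartan matrix is
[[2, -3], [-1, 2]].
The roots have two lengths (squared-length ratio 3:1); the short ones are alpha_{2}. The associated Dynkin diagram is two nodes joined by a triple edge (G_2), so the type is G_2.

G_2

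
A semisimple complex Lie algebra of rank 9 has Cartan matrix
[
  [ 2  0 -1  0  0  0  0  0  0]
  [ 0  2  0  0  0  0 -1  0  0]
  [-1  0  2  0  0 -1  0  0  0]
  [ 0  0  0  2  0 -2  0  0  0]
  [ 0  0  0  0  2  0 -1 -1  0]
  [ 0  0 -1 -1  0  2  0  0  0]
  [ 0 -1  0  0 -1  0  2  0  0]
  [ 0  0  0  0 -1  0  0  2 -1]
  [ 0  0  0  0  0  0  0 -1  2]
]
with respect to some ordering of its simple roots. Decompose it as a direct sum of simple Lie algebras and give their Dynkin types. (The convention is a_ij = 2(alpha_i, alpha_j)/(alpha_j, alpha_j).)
type A_5 + type C_4

The diagram associated to this matrix has two connected components: the simple roots {alpha_2, alpha_5, alpha_7, alpha_8, alpha_9} form a chain of 5 nodes with single edges (A_5), and {alpha_1, alpha_3, alpha_4, alpha_6} form a chain of 4 nodes with a double edge at one end; the terminal node there is the unique long simple root (C_4). A semisimple Lie algebra decomposes uniquely as the direct sum of simple ideals, one per connected component of its Dynkin diagram, so g ≅ A_5 ⊕ C_4 (dimension 35 + 36 = 71).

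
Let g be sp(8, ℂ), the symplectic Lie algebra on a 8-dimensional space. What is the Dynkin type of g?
This is sp(8), which has dimension 8(8+1)/2 = 36 and rank 8/2 = 4. In the classification of classical Lie algebras, the symplectic algebra sp(2n) has type C_n; here n = 4, so the Dynkin diagram is a chain of 4 nodes with a double edge at one end; the terminal node there is the unique long simple root (C_4). Hence the type is C_4.

C4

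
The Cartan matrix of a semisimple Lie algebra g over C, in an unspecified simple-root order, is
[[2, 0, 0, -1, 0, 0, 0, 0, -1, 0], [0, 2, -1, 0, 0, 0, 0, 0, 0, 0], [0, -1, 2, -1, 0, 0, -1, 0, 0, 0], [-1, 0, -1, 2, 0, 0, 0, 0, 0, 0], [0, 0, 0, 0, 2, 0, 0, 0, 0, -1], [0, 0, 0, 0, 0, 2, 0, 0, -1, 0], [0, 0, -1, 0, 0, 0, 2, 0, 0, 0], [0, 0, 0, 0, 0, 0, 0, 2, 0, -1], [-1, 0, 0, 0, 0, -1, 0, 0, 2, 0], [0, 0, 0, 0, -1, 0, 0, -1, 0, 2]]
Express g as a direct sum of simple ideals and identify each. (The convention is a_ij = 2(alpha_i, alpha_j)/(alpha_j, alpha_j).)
The diagram associated to this matrix has two connected components: the simple roots {alpha_5, alpha_8, alpha_10} form a chain of 3 nodes with single edges (A_3), and {alpha_1, alpha_2, alpha_3, alpha_4, alpha_6, alpha_7, alpha_9} form a chain of 5 nodes with a fork of two nodes at one end (D_7). A semisimple Lie algebra decomposes uniquely as the direct sum of simple ideals, one per connected component of its Dynkin diagram, so g ≅ A_3 ⊕ D_7 (dimension 15 + 91 = 106).

A_3 (sl(4)) + D_7 (so(14))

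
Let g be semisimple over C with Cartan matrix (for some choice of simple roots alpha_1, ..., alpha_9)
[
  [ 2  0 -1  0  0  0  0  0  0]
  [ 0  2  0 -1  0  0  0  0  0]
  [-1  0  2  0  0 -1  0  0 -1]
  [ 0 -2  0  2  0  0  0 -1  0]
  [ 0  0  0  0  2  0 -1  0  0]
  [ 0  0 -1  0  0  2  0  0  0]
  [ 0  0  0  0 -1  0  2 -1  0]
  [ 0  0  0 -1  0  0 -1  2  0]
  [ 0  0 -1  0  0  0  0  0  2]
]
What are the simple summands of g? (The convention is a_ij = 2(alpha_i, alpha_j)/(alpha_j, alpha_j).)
The diagram associated to this matrix has two connected components: the simple roots {alpha_2, alpha_4, alpha_5, alpha_7, alpha_8} form a chain of 5 nodes with a double edge at one end; the terminal node there is the unique short simple root (B_5), and {alpha_1, alpha_3, alpha_6, alpha_9} form a chain of 2 nodes with a fork of two nodes at one end (D_4). A semisimple Lie algebra decomposes uniquely as the direct sum of simple ideals, one per connected component of its Dynkin diagram, so g ≅ B_5 ⊕ D_4 (dimension 55 + 28 = 83).

B5 ⊕ D4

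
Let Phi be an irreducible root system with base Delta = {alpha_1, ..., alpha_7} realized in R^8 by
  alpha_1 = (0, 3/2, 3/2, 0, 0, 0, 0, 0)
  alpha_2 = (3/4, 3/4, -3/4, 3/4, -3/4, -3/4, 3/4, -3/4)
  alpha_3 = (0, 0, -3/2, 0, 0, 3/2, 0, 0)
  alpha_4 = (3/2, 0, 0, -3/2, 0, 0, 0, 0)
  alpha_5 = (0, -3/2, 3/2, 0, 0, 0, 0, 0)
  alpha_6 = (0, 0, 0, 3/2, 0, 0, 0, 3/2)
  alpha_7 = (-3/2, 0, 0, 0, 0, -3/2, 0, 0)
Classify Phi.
E_7

Compute the Cartan integers a_ij = 2(alpha_i, alpha_j)/(alpha_j, alpha_j); the resulting 7x7 Cartan matrix is
[[2, 0, -1, 0, 0, 0, 0], [0, 2, 0, 0, -1, 0, 0], [-1, 0, 2, 0, -1, 0, -1], [0, 0, 0, 2, 0, -1, -1], [0, -1, -1, 0, 2, 0, 0], [0, 0, 0, -1, 0, 2, 0], [0, 0, -1, -1, 0, 0, 2]].
All simple roots have the same length, so the diagram is simply laced. The associated Dynkin diagram is a chain of 6 nodes with one extra node attached to the third node from one end (E_7), so the type is E_7.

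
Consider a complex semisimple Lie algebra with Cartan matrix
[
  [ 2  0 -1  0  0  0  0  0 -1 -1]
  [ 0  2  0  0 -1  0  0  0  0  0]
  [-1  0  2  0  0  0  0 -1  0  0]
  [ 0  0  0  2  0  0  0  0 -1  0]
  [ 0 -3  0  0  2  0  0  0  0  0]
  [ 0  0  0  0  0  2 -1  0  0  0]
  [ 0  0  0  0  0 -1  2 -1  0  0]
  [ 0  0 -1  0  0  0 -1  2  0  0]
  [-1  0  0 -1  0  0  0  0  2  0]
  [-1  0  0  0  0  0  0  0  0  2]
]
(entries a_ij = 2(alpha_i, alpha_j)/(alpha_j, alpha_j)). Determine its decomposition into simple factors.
E8 + G2

The diagram associated to this matrix has two connected components: the simple roots {alpha_1, alpha_3, alpha_4, alpha_6, alpha_7, alpha_8, alpha_9, alpha_10} form a chain of 7 nodes with one extra node attached to the third node from one end (E_8), and {alpha_2, alpha_5} form two nodes joined by a triple edge (G_2). A semisimple Lie algebra decomposes uniquely as the direct sum of simple ideals, one per connected component of its Dynkin diagram, so g ≅ E_8 ⊕ G_2 (dimension 248 + 14 = 262).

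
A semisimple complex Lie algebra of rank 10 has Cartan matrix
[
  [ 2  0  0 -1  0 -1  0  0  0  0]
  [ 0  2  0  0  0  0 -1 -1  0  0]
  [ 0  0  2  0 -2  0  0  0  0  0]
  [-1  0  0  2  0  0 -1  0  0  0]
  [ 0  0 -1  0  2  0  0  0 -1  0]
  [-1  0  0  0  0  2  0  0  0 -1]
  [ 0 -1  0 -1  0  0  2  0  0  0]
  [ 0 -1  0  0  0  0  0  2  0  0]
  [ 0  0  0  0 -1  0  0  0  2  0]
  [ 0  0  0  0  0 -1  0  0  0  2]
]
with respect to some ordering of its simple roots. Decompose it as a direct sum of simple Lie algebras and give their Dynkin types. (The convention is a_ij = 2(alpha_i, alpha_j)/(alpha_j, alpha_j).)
The diagram associated to this matrix has two connected components: the simple roots {alpha_1, alpha_2, alpha_4, alpha_6, alpha_7, alpha_8, alpha_10} form a chain of 7 nodes with single edges (A_7), and {alpha_3, alpha_5, alpha_9} form a chain of 3 nodes with a double edge at one end; the terminal node there is the unique long simple root (C_3). A semisimple Lie algebra decomposes uniquely as the direct sum of simple ideals, one per connected component of its Dynkin diagram, so g ≅ A_7 ⊕ C_3 (dimension 63 + 21 = 84).

A7 + C3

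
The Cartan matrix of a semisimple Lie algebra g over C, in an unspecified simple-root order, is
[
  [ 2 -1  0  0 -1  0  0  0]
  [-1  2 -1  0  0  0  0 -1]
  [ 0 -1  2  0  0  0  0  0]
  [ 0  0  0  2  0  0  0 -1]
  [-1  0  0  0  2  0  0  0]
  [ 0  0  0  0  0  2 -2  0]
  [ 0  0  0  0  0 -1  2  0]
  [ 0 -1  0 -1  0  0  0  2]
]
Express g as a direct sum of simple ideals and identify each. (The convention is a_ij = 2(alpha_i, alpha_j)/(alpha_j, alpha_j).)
B_2 (so(5)) ⊕ E_6

The diagram associated to this matrix has two connected components: the simple roots {alpha_6, alpha_7} form a chain of 2 nodes with a double edge at one end; the terminal node there is the unique short simple root (B_2), and {alpha_1, alpha_2, alpha_3, alpha_4, alpha_5, alpha_8} form a chain of 5 nodes with one extra node attached to the third node from one end (E_6). A semisimple Lie algebra decomposes uniquely as the direct sum of simple ideals, one per connected component of its Dynkin diagram, so g ≅ B_2 ⊕ E_6 (dimension 10 + 78 = 88).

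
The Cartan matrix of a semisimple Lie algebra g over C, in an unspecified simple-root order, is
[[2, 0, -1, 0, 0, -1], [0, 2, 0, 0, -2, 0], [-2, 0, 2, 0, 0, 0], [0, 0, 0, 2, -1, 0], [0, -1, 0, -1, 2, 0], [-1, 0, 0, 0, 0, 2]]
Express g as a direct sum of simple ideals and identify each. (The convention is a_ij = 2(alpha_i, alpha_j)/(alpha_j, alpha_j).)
C3 ⊕ C3

The diagram associated to this matrix has two connected components: the simple roots {alpha_2, alpha_4, alpha_5} form a chain of 3 nodes with a double edge at one end; the terminal node there is the unique long simple root (C_3), and {alpha_1, alpha_3, alpha_6} form a chain of 3 nodes with a double edge at one end; the terminal node there is the unique long simple root (C_3). A semisimple Lie algebra decomposes uniquely as the direct sum of simple ideals, one per connected component of its Dynkin diagram, so g ≅ C_3 ⊕ C_3 (dimension 21 + 21 = 42).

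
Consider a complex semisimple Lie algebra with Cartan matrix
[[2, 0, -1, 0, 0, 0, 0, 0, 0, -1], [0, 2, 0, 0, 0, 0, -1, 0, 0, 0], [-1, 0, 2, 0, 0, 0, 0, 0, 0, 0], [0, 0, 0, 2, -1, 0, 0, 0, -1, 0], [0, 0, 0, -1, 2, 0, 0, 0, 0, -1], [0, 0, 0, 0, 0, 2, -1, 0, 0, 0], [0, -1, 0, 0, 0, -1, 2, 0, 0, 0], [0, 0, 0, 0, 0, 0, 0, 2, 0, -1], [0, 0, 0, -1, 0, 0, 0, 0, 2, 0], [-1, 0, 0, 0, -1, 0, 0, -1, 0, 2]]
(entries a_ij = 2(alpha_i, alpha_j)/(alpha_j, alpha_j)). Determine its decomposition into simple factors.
The diagram associated to this matrix has two connected components: the simple roots {alpha_2, alpha_6, alpha_7} form a chain of 3 nodes with single edges (A_3), and {alpha_1, alpha_3, alpha_4, alpha_5, alpha_8, alpha_9, alpha_10} form a chain of 6 nodes with one extra node attached to the third node from one end (E_7). A semisimple Lie algebra decomposes uniquely as the direct sum of simple ideals, one per connected component of its Dynkin diagram, so g ≅ A_3 ⊕ E_7 (dimension 15 + 133 = 148).

type A_3 ⊕ type E_7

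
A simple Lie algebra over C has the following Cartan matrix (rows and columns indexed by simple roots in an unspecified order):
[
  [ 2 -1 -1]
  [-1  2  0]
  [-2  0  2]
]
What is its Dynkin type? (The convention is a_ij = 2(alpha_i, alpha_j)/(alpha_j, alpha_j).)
C_3 (sp(6))

The matrix has rank 3 with 2's on the diagonal. Reading the off-diagonal entries as Dynkin edges (a single edge where a_ij = a_ji = -1; a double or triple edge where a_ij * a_ji = 2 or 3), the diagram is a chain of 3 nodes with a double edge at one end; the terminal node there is the unique long simple root (C_3). One simple-root ordering that puts it in standard form is (alpha_2, alpha_1, alpha_3). So the algebra is type C_3, i.e. sp(6).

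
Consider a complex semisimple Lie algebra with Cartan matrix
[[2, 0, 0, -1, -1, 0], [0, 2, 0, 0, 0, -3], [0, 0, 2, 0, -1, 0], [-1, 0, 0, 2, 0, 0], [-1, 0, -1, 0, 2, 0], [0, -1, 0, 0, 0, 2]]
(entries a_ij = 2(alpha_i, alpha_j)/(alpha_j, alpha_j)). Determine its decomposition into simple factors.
The diagram associated to this matrix has two connected components: the simple roots {alpha_1, alpha_3, alpha_4, alpha_5} form a chain of 4 nodes with single edges (A_4), and {alpha_2, alpha_6} form two nodes joined by a triple edge (G_2). A semisimple Lie algebra decomposes uniquely as the direct sum of simple ideals, one per connected component of its Dynkin diagram, so g ≅ A_4 ⊕ G_2 (dimension 24 + 14 = 38).

A4 + G2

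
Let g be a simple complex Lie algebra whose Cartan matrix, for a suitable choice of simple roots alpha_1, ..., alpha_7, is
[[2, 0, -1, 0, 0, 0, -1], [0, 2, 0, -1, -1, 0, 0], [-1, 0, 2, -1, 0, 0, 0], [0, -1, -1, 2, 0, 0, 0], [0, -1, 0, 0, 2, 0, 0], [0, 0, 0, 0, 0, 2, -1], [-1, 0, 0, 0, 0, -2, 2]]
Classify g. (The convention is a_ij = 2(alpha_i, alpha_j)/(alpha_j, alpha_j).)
The matrix has rank 7 with 2's on the diagonal. Reading the off-diagonal entries as Dynkin edges (a single edge where a_ij = a_ji = -1; a double or triple edge where a_ij * a_ji = 2 or 3), the diagram is a chain of 7 nodes with a double edge at one end; the terminal node there is the unique short simple root (B_7). One simple-root ordering that puts it in standard form is (alpha_5, alpha_2, alpha_4, alpha_3, alpha_1, alpha_7, alpha_6). So the algebra is type B_7, i.e. so(15).

type B_7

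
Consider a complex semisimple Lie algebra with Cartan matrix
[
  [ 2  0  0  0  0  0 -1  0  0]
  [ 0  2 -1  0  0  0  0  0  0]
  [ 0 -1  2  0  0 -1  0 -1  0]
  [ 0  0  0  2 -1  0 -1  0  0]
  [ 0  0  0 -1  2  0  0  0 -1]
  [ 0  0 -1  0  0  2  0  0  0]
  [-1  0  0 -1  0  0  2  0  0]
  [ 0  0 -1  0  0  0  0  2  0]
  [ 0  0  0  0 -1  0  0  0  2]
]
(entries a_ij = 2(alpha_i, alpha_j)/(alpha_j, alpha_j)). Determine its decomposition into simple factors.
The diagram associated to this matrix has two connected components: the simple roots {alpha_1, alpha_4, alpha_5, alpha_7, alpha_9} form a chain of 5 nodes with single edges (A_5), and {alpha_2, alpha_3, alpha_6, alpha_8} form a chain of 2 nodes with a fork of two nodes at one end (D_4). A semisimple Lie algebra decomposes uniquely as the direct sum of simple ideals, one per connected component of its Dynkin diagram, so g ≅ A_5 ⊕ D_4 (dimension 35 + 28 = 63).

A_5 ⊕ D_4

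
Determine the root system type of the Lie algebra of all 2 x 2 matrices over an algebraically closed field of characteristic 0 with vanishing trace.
A_1

This is sl(2), which has dimension 2^2 - 1 = 3 and rank 2 - 1 = 1 (a Cartan subalgebra is the diagonal traceless matrices). In the classification of classical Lie algebras, the special linear algebra sl(n+1) has type A_n; here n = 1, so the Dynkin diagram is a chain of 1 nodes with single edges (A_1). Hence the type is A_1.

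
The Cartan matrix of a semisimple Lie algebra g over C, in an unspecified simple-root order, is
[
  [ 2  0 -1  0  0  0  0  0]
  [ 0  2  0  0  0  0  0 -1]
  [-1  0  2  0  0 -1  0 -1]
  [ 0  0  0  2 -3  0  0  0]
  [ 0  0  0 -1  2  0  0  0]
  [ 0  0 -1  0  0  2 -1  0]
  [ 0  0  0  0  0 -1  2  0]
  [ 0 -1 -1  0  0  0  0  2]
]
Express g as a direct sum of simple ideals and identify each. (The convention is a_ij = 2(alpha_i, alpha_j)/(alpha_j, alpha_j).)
The diagram associated to this matrix has two connected components: the simple roots {alpha_1, alpha_2, alpha_3, alpha_6, alpha_7, alpha_8} form a chain of 5 nodes with one extra node attached to the third node from one end (E_6), and {alpha_4, alpha_5} form two nodes joined by a triple edge (G_2). A semisimple Lie algebra decomposes uniquely as the direct sum of simple ideals, one per connected component of its Dynkin diagram, so g ≅ E_6 ⊕ G_2 (dimension 78 + 14 = 92).

type E_6 ⊕ type G_2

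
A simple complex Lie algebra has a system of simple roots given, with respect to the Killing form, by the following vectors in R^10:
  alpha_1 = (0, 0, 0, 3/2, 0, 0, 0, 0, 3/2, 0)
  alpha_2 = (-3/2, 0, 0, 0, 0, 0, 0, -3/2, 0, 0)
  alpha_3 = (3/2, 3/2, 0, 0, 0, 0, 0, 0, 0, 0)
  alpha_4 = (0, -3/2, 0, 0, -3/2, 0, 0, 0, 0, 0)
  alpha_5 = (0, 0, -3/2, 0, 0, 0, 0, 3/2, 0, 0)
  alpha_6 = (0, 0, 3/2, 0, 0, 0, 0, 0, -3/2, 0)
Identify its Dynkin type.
type A_6

Compute the Cartan integers a_ij = 2(alpha_i, alpha_j)/(alpha_j, alpha_j); the resulting 6x6 Cartan matrix is
[[2, 0, 0, 0, 0, -1], [0, 2, -1, 0, -1, 0], [0, -1, 2, -1, 0, 0], [0, 0, -1, 2, 0, 0], [0, -1, 0, 0, 2, -1], [-1, 0, 0, 0, -1, 2]].
All simple roots have the same length, so the diagram is simply laced. The associated Dynkin diagram is a chain of 6 nodes with single edges (A_6), so the type is A_6 (the algebra sl(7)).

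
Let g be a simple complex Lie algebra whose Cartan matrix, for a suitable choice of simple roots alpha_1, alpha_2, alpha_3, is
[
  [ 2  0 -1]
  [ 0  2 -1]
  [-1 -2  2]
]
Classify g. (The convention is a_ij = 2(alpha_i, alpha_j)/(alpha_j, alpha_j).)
B_3 (so(7))

The matrix has rank 3 with 2's on the diagonal. Reading the off-diagonal entries as Dynkin edges (a single edge where a_ij = a_ji = -1; a double or triple edge where a_ij * a_ji = 2 or 3), the diagram is a chain of 3 nodes with a double edge at one end; the terminal node there is the unique short simple root (B_3). One simple-root ordering that puts it in standard form is (alpha_1, alpha_3, alpha_2). So the algebra is type B_3, i.e. so(7).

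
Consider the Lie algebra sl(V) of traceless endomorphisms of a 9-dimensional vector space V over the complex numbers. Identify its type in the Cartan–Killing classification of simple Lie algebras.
This is sl(9), which has dimension 9^2 - 1 = 80 and rank 9 - 1 = 8 (a Cartan subalgebra is the diagonal traceless matrices). In the classification of classical Lie algebras, the special linear algebra sl(n+1) has type A_n; here n = 8, so the Dynkin diagram is a chain of 8 nodes with single edges (A_8). Hence the type is A_8.

A_8 (sl(9))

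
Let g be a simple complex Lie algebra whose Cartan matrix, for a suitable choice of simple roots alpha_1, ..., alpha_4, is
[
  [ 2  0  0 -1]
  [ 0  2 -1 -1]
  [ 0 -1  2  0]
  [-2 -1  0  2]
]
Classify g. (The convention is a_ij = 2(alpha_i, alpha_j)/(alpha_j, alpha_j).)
B4

The matrix has rank 4 with 2's on the diagonal. Reading the off-diagonal entries as Dynkin edges (a single edge where a_ij = a_ji = -1; a double or triple edge where a_ij * a_ji = 2 or 3), the diagram is a chain of 4 nodes with a double edge at one end; the terminal node there is the unique short simple root (B_4). One simple-root ordering that puts it in standard form is (alpha_3, alpha_2, alpha_4, alpha_1). So the algebra is type B_4, i.e. so(9).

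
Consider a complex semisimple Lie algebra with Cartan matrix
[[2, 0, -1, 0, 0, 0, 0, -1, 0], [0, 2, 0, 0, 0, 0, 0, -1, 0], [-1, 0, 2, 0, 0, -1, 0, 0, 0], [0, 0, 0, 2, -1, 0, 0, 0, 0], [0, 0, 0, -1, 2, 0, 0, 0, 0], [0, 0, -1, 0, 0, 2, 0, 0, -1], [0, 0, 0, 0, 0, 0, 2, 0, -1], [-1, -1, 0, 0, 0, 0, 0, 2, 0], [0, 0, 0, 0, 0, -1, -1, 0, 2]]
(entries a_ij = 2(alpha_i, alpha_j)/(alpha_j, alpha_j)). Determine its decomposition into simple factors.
The diagram associated to this matrix has two connected components: the simple roots {alpha_4, alpha_5} form a chain of 2 nodes with single edges (A_2), and {alpha_1, alpha_2, alpha_3, alpha_6, alpha_7, alpha_8, alpha_9} form a chain of 7 nodes with single edges (A_7). A semisimple Lie algebra decomposes uniquely as the direct sum of simple ideals, one per connected component of its Dynkin diagram, so g ≅ A_2 ⊕ A_7 (dimension 8 + 63 = 71).

type A_2 ⊕ type A_7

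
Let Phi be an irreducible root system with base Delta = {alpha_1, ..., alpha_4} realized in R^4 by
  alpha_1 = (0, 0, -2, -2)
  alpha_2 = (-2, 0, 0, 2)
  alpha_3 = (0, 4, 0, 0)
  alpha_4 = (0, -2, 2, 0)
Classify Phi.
Compute the Cartan integers a_ij = 2(alpha_i, alpha_j)/(alpha_j, alpha_j); the resulting 4x4 Cartan matrix is
[[2, -1, 0, -1], [-1, 2, 0, 0], [0, 0, 2, -2], [-1, 0, -1, 2]].
The roots have two lengths (squared-length ratio 2:1); the short ones are alpha_{1,2,4}. The associated Dynkin diagram is a chain of 4 nodes with a double edge at one end; the terminal node there is the unique long simple root (C_4), so the type is C_4 (the algebra sp(8)).

type C_4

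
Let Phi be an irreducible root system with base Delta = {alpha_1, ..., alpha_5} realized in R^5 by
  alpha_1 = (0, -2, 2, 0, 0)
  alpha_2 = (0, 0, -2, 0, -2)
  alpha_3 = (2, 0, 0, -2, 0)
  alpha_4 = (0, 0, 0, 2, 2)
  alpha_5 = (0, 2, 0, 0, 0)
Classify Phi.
Compute the Cartan integers a_ij = 2(alpha_i, alpha_j)/(alpha_j, alpha_j); the resulting 5x5 Cartan matrix is
[[2, -1, 0, 0, -2], [-1, 2, 0, -1, 0], [0, 0, 2, -1, 0], [0, -1, -1, 2, 0], [-1, 0, 0, 0, 2]].
The roots have two lengths (squared-length ratio 2:1); the short ones are alpha_{5}. The associated Dynkin diagram is a chain of 5 nodes with a double edge at one end; the terminal node there is the unique short simple root (B_5), so the type is B_5 (the algebra so(11)).

B_5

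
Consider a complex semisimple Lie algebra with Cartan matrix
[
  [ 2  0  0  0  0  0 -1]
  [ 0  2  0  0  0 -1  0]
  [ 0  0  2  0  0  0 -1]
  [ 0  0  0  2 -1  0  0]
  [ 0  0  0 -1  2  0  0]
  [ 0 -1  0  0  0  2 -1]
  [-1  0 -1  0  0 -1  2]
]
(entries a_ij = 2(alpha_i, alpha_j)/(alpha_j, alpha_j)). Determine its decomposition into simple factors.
A_2 (sl(3)) + D_5 (so(10))

The diagram associated to this matrix has two connected components: the simple roots {alpha_4, alpha_5} form a chain of 2 nodes with single edges (A_2), and {alpha_1, alpha_2, alpha_3, alpha_6, alpha_7} form a chain of 3 nodes with a fork of two nodes at one end (D_5). A semisimple Lie algebra decomposes uniquely as the direct sum of simple ideals, one per connected component of its Dynkin diagram, so g ≅ A_2 ⊕ D_5 (dimension 8 + 45 = 53).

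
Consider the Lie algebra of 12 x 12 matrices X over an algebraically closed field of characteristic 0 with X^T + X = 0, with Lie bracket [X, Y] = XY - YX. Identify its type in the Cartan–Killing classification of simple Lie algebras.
This is so(12) with 12 even, which has dimension 12(12-1)/2 = 66 and rank 12/2 = 6. In the classification of classical Lie algebras, the orthogonal algebra so(2n) in an even number of variables has type D_n; here n = 6, so the Dynkin diagram is a chain of 4 nodes with a fork of two nodes at one end (D_6). Hence the type is D_6.

D_6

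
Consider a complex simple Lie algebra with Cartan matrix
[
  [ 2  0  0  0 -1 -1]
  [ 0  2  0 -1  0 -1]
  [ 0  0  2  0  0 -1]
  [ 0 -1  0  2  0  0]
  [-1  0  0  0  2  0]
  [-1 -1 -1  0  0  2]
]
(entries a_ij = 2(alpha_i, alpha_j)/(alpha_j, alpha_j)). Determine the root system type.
E6

The matrix has rank 6 with 2's on the diagonal. Reading the off-diagonal entries as Dynkin edges (a single edge where a_ij = a_ji = -1; a double or triple edge where a_ij * a_ji = 2 or 3), the diagram is a chain of 5 nodes with one extra node attached to the third node from one end (E_6). One simple-root ordering that puts it in standard form is (alpha_5, alpha_3, alpha_1, alpha_6, alpha_2, alpha_4). So the algebra is type E_6.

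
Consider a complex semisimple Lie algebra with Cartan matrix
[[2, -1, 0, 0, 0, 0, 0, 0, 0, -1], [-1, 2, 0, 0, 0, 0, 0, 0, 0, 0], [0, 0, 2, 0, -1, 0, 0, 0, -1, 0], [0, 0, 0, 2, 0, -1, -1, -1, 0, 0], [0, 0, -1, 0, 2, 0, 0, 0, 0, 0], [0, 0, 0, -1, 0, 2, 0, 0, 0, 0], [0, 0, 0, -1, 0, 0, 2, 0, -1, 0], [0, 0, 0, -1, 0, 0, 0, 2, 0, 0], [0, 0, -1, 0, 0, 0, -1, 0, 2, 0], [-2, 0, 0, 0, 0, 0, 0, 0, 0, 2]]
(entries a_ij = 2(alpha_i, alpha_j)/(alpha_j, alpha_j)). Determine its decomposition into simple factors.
C_3 (sp(6)) ⊕ D_7 (so(14))

The diagram associated to this matrix has two connected components: the simple roots {alpha_1, alpha_2, alpha_10} form a chain of 3 nodes with a double edge at one end; the terminal node there is the unique long simple root (C_3), and {alpha_3, alpha_4, alpha_5, alpha_6, alpha_7, alpha_8, alpha_9} form a chain of 5 nodes with a fork of two nodes at one end (D_7). A semisimple Lie algebra decomposes uniquely as the direct sum of simple ideals, one per connected component of its Dynkin diagram, so g ≅ C_3 ⊕ D_7 (dimension 21 + 91 = 112).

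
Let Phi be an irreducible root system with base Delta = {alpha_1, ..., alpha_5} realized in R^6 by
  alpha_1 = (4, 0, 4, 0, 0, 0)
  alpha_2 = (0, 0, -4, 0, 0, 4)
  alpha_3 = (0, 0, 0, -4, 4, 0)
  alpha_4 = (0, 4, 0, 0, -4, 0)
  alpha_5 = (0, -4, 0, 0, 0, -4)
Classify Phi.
Compute the Cartan integers a_ij = 2(alpha_i, alpha_j)/(alpha_j, alpha_j); the resulting 5x5 Cartan matrix is
[[2, -1, 0, 0, 0], [-1, 2, 0, 0, -1], [0, 0, 2, -1, 0], [0, 0, -1, 2, -1], [0, -1, 0, -1, 2]].
All simple roots have the same length, so the diagram is simply laced. The associated Dynkin diagram is a chain of 5 nodes with single edges (A_5), so the type is A_5 (the algebra sl(6)).

type A_5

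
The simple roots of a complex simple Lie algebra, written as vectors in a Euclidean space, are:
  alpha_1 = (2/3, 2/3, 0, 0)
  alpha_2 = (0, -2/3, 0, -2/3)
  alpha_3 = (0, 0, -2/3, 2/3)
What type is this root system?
A3

Compute the Cartan integers a_ij = 2(alpha_i, alpha_j)/(alpha_j, alpha_j); the resulting 3x3 Cartan matrix is
[[2, -1, 0], [-1, 2, -1], [0, -1, 2]].
All simple roots have the same length, so the diagram is simply laced. The associated Dynkin diagram is a chain of 3 nodes with single edges (A_3), so the type is A_3 (the algebra sl(4)).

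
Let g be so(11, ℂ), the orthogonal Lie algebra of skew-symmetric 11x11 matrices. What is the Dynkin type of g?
This is so(11) with 11 odd, which has dimension 11(11-1)/2 = 55 and rank (11-1)/2 = 5. In the classification of classical Lie algebras, the orthogonal algebra so(2n+1) in an odd number of variables has type B_n; here n = 5, so the Dynkin diagram is a chain of 5 nodes with a double edge at one end; the terminal node there is the unique short simple root (B_5). Hence the type is B_5.

B5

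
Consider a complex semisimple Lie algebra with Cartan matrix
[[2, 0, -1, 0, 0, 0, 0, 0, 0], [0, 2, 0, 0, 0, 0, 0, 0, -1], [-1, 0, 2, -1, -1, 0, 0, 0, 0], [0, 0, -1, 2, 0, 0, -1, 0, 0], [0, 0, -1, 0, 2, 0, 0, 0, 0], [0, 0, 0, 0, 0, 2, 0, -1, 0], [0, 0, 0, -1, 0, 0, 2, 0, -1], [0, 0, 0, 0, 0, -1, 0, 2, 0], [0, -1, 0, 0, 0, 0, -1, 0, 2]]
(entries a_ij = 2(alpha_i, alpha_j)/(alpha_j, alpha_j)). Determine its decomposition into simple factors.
The diagram associated to this matrix has two connected components: the simple roots {alpha_6, alpha_8} form a chain of 2 nodes with single edges (A_2), and {alpha_1, alpha_2, alpha_3, alpha_4, alpha_5, alpha_7, alpha_9} form a chain of 5 nodes with a fork of two nodes at one end (D_7). A semisimple Lie algebra decomposes uniquely as the direct sum of simple ideals, one per connected component of its Dynkin diagram, so g ≅ A_2 ⊕ D_7 (dimension 8 + 91 = 99).

A_2 + D_7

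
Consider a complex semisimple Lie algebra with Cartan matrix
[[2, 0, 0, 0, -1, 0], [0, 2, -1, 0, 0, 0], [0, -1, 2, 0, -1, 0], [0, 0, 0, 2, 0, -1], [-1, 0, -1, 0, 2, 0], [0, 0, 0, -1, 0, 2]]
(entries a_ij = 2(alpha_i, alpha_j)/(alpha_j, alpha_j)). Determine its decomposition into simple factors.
A2 ⊕ A4

The diagram associated to this matrix has two connected components: the simple roots {alpha_4, alpha_6} form a chain of 2 nodes with single edges (A_2), and {alpha_1, alpha_2, alpha_3, alpha_5} form a chain of 4 nodes with single edges (A_4). A semisimple Lie algebra decomposes uniquely as the direct sum of simple ideals, one per connected component of its Dynkin diagram, so g ≅ A_2 ⊕ A_4 (dimension 8 + 24 = 32).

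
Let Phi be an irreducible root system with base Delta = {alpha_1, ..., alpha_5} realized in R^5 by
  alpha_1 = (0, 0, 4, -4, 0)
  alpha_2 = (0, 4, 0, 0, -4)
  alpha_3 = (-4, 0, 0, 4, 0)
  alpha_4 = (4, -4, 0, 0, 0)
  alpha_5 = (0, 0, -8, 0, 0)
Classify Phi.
C_5 (sp(10))

Compute the Cartan integers a_ij = 2(alpha_i, alpha_j)/(alpha_j, alpha_j); the resulting 5x5 Cartan matrix is
[[2, 0, -1, 0, -1], [0, 2, 0, -1, 0], [-1, 0, 2, -1, 0], [0, -1, -1, 2, 0], [-2, 0, 0, 0, 2]].
The roots have two lengths (squared-length ratio 2:1); the short ones are alpha_{1,2,3,4}. The associated Dynkin diagram is a chain of 5 nodes with a double edge at one end; the terminal node there is the unique long simple root (C_5), so the type is C_5 (the algebra sp(10)).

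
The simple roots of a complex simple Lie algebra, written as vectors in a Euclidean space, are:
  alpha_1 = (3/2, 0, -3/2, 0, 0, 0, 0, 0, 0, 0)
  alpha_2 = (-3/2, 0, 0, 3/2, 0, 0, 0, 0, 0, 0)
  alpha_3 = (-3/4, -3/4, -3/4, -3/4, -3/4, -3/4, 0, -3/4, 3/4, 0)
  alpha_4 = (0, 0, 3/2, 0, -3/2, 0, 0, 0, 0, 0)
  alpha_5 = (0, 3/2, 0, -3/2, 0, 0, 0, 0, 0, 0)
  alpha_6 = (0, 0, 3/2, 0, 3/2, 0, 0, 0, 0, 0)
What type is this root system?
Compute the Cartan integers a_ij = 2(alpha_i, alpha_j)/(alpha_j, alpha_j); the resulting 6x6 Cartan matrix is
[[2, -1, 0, -1, 0, -1], [-1, 2, 0, 0, -1, 0], [0, 0, 2, 0, 0, -1], [-1, 0, 0, 2, 0, 0], [0, -1, 0, 0, 2, 0], [-1, 0, -1, 0, 0, 2]].
All simple roots have the same length, so the diagram is simply laced. The associated Dynkin diagram is a chain of 5 nodes with one extra node attached to the third node from one end (E_6), so the type is E_6.

type E_6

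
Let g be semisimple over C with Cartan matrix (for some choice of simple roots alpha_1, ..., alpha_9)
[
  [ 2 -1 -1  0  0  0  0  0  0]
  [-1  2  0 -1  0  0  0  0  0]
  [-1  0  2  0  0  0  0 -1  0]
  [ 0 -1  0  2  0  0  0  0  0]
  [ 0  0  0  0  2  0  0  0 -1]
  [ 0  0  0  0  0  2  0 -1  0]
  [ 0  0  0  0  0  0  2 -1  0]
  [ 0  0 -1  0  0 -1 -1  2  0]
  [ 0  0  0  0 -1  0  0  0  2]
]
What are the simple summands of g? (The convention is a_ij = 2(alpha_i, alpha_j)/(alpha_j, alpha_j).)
The diagram associated to this matrix has two connected components: the simple roots {alpha_5, alpha_9} form a chain of 2 nodes with single edges (A_2), and {alpha_1, alpha_2, alpha_3, alpha_4, alpha_6, alpha_7, alpha_8} form a chain of 5 nodes with a fork of two nodes at one end (D_7). A semisimple Lie algebra decomposes uniquely as the direct sum of simple ideals, one per connected component of its Dynkin diagram, so g ≅ A_2 ⊕ D_7 (dimension 8 + 91 = 99).

A_2 (sl(3)) ⊕ D_7 (so(14))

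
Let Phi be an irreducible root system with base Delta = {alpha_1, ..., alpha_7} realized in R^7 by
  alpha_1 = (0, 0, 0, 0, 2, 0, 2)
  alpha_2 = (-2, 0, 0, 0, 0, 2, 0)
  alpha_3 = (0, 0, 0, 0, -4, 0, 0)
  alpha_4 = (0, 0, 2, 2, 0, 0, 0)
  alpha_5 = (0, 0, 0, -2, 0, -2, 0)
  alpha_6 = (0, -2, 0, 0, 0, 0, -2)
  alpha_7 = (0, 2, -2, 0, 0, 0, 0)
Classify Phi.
Compute the Cartan integers a_ij = 2(alpha_i, alpha_j)/(alpha_j, alpha_j); the resulting 7x7 Cartan matrix is
[[2, 0, -1, 0, 0, -1, 0], [0, 2, 0, 0, -1, 0, 0], [-2, 0, 2, 0, 0, 0, 0], [0, 0, 0, 2, -1, 0, -1], [0, -1, 0, -1, 2, 0, 0], [-1, 0, 0, 0, 0, 2, -1], [0, 0, 0, -1, 0, -1, 2]].
The roots have two lengths (squared-length ratio 2:1); the short ones are alpha_{1,2,4,5,6,7}. The associated Dynkin diagram is a chain of 7 nodes with a double edge at one end; the terminal node there is the unique long simple root (C_7), so the type is C_7 (the algebra sp(14)).

C_7 (sp(14))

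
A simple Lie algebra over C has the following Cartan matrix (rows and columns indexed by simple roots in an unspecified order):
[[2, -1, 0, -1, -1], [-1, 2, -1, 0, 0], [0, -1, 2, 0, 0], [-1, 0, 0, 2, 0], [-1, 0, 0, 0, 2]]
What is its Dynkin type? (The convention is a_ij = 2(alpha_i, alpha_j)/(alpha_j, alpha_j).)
D_5

The matrix has rank 5 with 2's on the diagonal. Reading the off-diagonal entries as Dynkin edges (a single edge where a_ij = a_ji = -1; a double or triple edge where a_ij * a_ji = 2 or 3), the diagram is a chain of 3 nodes with a fork of two nodes at one end (D_5). One simple-root ordering that puts it in standard form is (alpha_3, alpha_2, alpha_1, alpha_4, alpha_5). So the algebra is type D_5, i.e. so(10).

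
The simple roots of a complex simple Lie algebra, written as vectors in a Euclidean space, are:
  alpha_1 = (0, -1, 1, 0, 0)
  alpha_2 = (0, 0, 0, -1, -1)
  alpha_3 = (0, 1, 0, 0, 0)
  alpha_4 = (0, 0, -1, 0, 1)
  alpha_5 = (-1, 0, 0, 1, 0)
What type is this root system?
B_5 (so(11))

Compute the Cartan integers a_ij = 2(alpha_i, alpha_j)/(alpha_j, alpha_j); the resulting 5x5 Cartan matrix is
[[2, 0, -2, -1, 0], [0, 2, 0, -1, -1], [-1, 0, 2, 0, 0], [-1, -1, 0, 2, 0], [0, -1, 0, 0, 2]].
The roots have two lengths (squared-length ratio 2:1); the short ones are alpha_{3}. The associated Dynkin diagram is a chain of 5 nodes with a double edge at one end; the terminal node there is the unique short simple root (B_5), so the type is B_5 (the algebra so(11)).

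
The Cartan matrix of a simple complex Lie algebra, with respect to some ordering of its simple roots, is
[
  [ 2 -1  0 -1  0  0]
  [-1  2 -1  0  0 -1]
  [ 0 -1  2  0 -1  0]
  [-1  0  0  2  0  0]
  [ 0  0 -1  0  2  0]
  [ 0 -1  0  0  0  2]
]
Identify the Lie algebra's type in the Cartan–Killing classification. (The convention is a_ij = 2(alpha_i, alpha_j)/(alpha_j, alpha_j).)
type E_6

The matrix has rank 6 with 2's on the diagonal. Reading the off-diagonal entries as Dynkin edges (a single edge where a_ij = a_ji = -1; a double or triple edge where a_ij * a_ji = 2 or 3), the diagram is a chain of 5 nodes with one extra node attached to the third node from one end (E_6). One simple-root ordering that puts it in standard form is (alpha_5, alpha_6, alpha_3, alpha_2, alpha_1, alpha_4). So the algebra is type E_6.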